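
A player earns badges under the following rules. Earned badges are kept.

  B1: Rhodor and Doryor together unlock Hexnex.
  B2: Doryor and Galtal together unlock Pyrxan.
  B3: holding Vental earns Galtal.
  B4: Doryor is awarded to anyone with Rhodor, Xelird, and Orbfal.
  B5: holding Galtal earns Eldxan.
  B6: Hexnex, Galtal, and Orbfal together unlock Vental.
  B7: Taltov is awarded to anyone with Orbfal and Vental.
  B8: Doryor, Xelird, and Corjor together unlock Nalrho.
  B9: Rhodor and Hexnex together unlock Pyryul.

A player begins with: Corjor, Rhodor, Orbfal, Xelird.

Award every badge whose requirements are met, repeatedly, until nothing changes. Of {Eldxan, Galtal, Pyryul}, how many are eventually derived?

With Rhodor, Xelird, and Orbfal, Doryor is earned (B4).
With Rhodor and Doryor, Hexnex is earned (B1).
With Rhodor and Hexnex, Pyryul is earned (B9).
Eldxan would need Galtal (B5), but Galtal is never earned.
Galtal would need Vental (B3), but Vental is never earned.
Pyryul: reached.
Reached: Pyryul — 1 of the 3.

1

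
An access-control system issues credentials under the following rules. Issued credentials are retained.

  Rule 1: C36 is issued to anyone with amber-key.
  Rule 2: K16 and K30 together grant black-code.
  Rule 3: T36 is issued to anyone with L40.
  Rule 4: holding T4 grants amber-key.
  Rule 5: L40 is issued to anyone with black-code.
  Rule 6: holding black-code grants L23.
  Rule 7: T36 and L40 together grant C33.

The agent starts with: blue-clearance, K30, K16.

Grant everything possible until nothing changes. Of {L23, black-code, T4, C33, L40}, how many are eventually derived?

Holding K16 and K30 grants black-code (Rule 2).
Holding black-code grants L40 (Rule 5).
Holding black-code grants L23 (Rule 6).
Holding L40 grants T36 (Rule 3).
Holding T36 and L40 grants C33 (Rule 7).
L23: reached.
black-code: reached.
No rule produces T4, and it is not given.
C33: reached.
L40: reached.
Reached: L23, black-code, C33, and L40 — 4 of the 5.

4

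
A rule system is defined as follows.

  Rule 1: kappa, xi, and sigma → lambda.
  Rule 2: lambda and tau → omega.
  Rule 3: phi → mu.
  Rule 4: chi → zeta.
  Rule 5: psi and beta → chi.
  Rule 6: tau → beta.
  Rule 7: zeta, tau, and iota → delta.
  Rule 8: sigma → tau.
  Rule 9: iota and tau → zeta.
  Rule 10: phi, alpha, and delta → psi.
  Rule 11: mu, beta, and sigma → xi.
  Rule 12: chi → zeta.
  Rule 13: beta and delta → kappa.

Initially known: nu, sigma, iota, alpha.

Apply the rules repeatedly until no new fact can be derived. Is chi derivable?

chi would need psi and beta (Rule 5), but psi is never established.

No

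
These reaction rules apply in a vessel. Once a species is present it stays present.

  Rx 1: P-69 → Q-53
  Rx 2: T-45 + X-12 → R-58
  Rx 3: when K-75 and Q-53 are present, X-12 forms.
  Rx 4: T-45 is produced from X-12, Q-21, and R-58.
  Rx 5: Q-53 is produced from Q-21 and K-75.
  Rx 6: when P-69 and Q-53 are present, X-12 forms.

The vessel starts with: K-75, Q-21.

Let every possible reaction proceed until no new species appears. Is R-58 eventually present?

R-58 would need T-45 and X-12 (Rx 2), but T-45 never forms.

No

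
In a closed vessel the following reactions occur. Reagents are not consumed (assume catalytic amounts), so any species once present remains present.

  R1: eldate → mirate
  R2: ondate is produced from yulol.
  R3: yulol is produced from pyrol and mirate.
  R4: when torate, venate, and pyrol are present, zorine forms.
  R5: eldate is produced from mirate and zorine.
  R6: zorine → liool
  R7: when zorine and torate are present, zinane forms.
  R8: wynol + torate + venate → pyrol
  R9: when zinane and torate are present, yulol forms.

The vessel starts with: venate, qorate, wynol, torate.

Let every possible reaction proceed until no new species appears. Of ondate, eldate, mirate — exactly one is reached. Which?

wynol, torate, and venate present → pyrol forms (R8).
torate, venate, and pyrol present → zorine forms (R4).
zorine and torate present → zinane forms (R7).
zinane and torate present → yulol forms (R9).
yulol present → ondate forms (R2).
mirate would need eldate (R1), but eldate never forms. eldate would need mirate and zorine (R5), but mirate never forms.

ondate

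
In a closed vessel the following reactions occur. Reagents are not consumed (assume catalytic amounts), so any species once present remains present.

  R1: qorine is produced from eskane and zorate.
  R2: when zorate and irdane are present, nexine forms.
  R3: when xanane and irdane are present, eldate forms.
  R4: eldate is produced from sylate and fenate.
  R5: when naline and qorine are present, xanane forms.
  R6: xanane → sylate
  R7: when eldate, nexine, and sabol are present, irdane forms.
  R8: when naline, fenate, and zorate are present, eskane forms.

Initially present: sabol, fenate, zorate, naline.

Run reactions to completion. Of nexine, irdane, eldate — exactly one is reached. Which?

eldate

naline, fenate, and zorate present → eskane forms (R8).
eskane and zorate present → qorine forms (R1).
naline and qorine present → xanane forms (R5).
xanane present → sylate forms (R6).
sylate and fenate present → eldate forms (R4).
irdane would need eldate, nexine, and sabol (R7), but nexine never forms. nexine would need zorate and irdane (R2), but irdane never forms.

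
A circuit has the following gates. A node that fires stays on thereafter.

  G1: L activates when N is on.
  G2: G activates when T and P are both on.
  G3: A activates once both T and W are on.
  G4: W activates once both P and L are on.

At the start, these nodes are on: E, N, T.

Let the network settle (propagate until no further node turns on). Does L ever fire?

N is on, so L activates (G1).

Yes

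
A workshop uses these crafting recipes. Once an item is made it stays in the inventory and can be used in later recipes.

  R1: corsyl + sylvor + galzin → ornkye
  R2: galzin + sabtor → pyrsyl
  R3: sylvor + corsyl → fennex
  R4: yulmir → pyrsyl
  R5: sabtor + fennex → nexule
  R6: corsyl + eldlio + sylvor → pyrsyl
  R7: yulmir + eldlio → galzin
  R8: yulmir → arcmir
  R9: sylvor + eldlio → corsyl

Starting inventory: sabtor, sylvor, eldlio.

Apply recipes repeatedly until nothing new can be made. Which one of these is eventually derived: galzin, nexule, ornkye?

nexule

sylvor + eldlio → corsyl (R9).
sylvor + corsyl → fennex (R3).
sabtor + fennex → nexule (R5).
ornkye would need corsyl, sylvor, and galzin (R1), but galzin is never obtained. galzin would need yulmir and eldlio (R7), but yulmir is never obtained.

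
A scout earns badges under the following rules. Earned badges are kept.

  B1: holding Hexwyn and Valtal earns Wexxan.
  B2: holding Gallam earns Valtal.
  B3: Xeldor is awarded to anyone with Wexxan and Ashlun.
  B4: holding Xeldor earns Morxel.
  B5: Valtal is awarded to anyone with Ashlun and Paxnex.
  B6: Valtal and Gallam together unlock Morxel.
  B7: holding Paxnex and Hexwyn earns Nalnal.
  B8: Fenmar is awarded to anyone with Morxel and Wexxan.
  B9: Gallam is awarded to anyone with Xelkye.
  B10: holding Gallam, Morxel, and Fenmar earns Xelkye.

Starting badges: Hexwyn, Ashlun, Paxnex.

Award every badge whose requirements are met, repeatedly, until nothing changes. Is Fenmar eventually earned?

With Ashlun and Paxnex, Valtal is earned (B5).
With Hexwyn and Valtal, Wexxan is earned (B1).
With Wexxan and Ashlun, Xeldor is earned (B3).
With Xeldor, Morxel is earned (B4).
With Morxel and Wexxan, Fenmar is earned (B8).

Yes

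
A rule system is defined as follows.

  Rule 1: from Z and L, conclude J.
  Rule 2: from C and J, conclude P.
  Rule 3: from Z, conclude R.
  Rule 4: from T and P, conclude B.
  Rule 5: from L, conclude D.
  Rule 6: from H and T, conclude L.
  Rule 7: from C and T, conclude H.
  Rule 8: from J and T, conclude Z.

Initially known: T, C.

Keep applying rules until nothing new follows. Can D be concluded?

From C and T, Rule 7 gives H.
H and T hold, so L follows (Rule 6).
L holds, so D follows (Rule 5).

Yes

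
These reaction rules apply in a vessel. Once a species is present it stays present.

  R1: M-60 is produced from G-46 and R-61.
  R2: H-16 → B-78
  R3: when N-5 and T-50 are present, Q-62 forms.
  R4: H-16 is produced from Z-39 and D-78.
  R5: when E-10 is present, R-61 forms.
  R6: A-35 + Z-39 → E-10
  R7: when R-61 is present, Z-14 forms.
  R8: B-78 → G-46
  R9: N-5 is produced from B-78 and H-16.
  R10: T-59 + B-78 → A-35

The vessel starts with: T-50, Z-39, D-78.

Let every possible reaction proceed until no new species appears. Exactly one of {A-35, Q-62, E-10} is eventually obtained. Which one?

Z-39 and D-78 present → H-16 forms (R4).
H-16 present → B-78 forms (R2).
B-78 and H-16 present → N-5 forms (R9).
N-5 and T-50 present → Q-62 forms (R3).
A-35 would need T-59 and B-78 (R10), but T-59 never forms. E-10 would need A-35 and Z-39 (R6), but A-35 never forms.

Q-62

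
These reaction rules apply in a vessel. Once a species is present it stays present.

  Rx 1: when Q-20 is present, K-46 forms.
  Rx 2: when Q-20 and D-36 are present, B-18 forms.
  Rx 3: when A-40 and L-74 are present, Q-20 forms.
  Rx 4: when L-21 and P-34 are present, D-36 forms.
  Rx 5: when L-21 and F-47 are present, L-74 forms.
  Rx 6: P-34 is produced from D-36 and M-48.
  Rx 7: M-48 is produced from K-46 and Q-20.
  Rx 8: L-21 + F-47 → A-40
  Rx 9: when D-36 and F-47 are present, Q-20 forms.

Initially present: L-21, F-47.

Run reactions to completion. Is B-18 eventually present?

B-18 would need Q-20 and D-36 (Rx 2), but D-36 never forms.

No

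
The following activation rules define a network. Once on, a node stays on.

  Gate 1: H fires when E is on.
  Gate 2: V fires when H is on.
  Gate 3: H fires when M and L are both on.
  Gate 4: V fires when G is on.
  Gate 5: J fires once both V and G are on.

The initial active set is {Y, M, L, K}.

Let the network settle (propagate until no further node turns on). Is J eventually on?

J would need V and G (Gate 5), but G never turns on.

No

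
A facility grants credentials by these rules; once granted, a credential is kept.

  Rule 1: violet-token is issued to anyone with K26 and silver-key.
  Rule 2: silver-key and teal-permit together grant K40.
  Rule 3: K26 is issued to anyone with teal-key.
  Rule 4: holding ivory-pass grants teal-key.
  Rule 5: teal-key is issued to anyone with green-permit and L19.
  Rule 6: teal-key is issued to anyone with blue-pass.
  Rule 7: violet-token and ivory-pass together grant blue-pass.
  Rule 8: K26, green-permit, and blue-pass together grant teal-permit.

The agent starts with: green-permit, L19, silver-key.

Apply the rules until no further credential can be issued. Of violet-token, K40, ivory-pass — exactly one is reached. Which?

violet-token

Holding green-permit and L19 grants teal-key (Rule 5).
Holding teal-key grants K26 (Rule 3).
Holding K26 and silver-key grants violet-token (Rule 1).
No rule produces ivory-pass, and it is not given. K40 would need silver-key and teal-permit (Rule 2), but teal-permit is never granted.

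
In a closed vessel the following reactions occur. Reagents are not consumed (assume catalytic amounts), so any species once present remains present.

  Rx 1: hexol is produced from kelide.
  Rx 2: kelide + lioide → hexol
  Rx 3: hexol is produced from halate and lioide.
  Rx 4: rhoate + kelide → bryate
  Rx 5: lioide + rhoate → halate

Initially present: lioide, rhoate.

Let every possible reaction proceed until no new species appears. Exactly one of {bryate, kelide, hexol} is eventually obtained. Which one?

hexol

lioide and rhoate present → halate forms (Rx 5).
halate and lioide present → hexol forms (Rx 3).
bryate would need rhoate and kelide (Rx 4), but kelide never forms. No rule produces kelide, and it is not given.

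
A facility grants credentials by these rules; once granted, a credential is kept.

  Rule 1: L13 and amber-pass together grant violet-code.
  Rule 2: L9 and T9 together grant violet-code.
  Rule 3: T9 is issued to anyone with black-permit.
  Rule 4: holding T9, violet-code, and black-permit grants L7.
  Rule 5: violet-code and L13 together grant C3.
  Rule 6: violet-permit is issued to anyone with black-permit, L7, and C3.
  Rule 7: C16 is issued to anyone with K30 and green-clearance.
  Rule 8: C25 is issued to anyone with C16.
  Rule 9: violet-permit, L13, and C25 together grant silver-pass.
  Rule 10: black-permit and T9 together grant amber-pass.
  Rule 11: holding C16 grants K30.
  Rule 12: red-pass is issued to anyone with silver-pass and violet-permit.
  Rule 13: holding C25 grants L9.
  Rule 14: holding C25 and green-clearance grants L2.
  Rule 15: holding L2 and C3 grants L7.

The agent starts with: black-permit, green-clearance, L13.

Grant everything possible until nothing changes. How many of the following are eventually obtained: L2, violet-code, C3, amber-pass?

Holding black-permit grants T9 (Rule 3).
Holding black-permit and T9 grants amber-pass (Rule 10).
Holding L13 and amber-pass grants violet-code (Rule 1).
Holding violet-code and L13 grants C3 (Rule 5).
L2 would need C25 and green-clearance (Rule 14), but C25 is never granted.
violet-code: reached.
C3: reached.
amber-pass: reached.
Reached: violet-code, C3, and amber-pass — 3 of the 4.

3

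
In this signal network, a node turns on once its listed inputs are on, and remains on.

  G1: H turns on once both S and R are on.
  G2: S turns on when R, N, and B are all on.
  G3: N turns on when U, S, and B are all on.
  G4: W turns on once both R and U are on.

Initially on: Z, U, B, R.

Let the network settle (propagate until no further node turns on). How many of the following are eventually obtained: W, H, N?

R and U are on, so W turns on (G4).
W: reached.
H would need S and R (G1), but S never turns on.
N would need U, S, and B (G3), but S never turns on.
Reached: W — 1 of the 3.

1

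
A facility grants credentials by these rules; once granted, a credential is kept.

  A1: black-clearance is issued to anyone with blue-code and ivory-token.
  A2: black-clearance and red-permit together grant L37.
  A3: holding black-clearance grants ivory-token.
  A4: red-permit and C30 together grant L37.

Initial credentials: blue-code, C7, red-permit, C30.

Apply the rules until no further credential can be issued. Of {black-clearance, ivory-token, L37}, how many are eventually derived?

1

Holding red-permit and C30 grants L37 (A4).
black-clearance would need blue-code and ivory-token (A1), but ivory-token is never granted.
ivory-token would need black-clearance (A3), but black-clearance is never granted.
L37: reached.
Reached: L37 — 1 of the 3.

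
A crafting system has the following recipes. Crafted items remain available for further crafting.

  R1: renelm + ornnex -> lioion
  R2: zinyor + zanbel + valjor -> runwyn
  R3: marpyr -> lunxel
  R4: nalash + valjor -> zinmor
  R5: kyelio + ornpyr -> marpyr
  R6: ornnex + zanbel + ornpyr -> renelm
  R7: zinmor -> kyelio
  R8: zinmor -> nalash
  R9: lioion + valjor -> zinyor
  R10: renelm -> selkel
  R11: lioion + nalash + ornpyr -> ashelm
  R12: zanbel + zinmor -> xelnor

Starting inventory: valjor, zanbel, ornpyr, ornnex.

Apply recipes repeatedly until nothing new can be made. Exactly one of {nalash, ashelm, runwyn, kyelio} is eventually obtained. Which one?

runwyn

Using R6, ornnex, zanbel, and ornpyr make renelm.
renelm + ornnex -> lioion (R1).
lioion + valjor -> zinyor (R9).
Using R2, zinyor, zanbel, and valjor make runwyn.
ashelm would need lioion, nalash, and ornpyr (R11), but nalash is never obtained. nalash would need zinmor (R8), but zinmor is never obtained. kyelio would need zinmor (R7), but zinmor is never obtained.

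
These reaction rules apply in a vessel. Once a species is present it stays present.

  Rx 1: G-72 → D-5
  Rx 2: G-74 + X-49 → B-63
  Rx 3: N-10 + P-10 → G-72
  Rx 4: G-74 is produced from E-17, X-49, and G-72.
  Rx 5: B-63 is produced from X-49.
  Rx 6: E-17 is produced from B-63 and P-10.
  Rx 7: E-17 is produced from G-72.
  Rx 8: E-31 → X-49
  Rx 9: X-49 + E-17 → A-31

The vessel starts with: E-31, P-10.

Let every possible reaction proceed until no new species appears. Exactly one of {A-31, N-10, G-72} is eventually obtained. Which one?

A-31

E-31 present → X-49 forms (Rx 8).
X-49 present → B-63 forms (Rx 5).
B-63 and P-10 present → E-17 forms (Rx 6).
X-49 and E-17 present → A-31 forms (Rx 9).
G-72 would need N-10 and P-10 (Rx 3), but N-10 never forms. No rule produces N-10, and it is not given.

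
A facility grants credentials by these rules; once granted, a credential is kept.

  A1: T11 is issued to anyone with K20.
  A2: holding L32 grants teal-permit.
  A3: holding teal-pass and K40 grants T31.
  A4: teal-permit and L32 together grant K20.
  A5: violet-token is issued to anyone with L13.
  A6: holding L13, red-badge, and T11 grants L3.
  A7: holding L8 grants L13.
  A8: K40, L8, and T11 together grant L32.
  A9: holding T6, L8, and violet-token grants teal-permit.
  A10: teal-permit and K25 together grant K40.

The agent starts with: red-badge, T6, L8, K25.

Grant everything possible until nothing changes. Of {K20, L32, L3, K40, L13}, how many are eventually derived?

2

Holding L8 grants L13 (A7).
Holding L13 grants violet-token (A5).
Holding T6, L8, and violet-token grants teal-permit (A9).
Holding teal-permit and K25 grants K40 (A10).
K20 would need teal-permit and L32 (A4), but L32 is never granted.
L32 would need K40, L8, and T11 (A8), but T11 is never granted.
L3 would need L13, red-badge, and T11 (A6), but T11 is never granted.
K40: reached.
L13: reached.
Reached: K40 and L13 — 2 of the 5.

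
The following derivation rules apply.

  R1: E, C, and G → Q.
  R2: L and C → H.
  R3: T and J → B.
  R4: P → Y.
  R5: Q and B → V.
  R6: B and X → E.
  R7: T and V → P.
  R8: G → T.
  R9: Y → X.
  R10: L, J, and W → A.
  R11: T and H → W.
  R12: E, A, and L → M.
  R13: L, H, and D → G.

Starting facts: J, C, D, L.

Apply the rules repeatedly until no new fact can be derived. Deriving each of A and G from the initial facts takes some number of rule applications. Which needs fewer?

G

G: L and C hold, so H follows (R2). From L, H, and D, R13 gives G. [2 rule applications]
A: From L and C, R2 gives H. L, H, and D hold, so G follows (R13). From G, R8 gives T. From T and H, R11 gives W. From L, J, and W, R10 gives A. [5 rule applications]
G needs fewer.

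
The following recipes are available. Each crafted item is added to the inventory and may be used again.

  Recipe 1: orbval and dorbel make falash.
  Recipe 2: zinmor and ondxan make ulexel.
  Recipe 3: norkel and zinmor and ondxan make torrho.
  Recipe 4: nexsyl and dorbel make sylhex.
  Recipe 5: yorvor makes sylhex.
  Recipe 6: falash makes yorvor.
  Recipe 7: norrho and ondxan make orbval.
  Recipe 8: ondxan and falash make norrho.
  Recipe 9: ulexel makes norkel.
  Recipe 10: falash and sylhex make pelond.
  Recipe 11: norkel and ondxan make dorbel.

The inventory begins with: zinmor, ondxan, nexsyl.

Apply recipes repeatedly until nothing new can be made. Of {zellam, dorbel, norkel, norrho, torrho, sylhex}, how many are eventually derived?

4

zinmor and ondxan → ulexel (Recipe 2).
Using Recipe 9, ulexel makes norkel.
norkel and zinmor and ondxan → torrho (Recipe 3).
norkel and ondxan → dorbel (Recipe 11).
Using Recipe 4, nexsyl and dorbel make sylhex.
No rule produces zellam, and it is not given.
dorbel: reached.
norkel: reached.
norrho would need ondxan and falash (Recipe 8), but falash is never obtained.
torrho: reached.
sylhex: reached.
Reached: dorbel, norkel, torrho, and sylhex — 4 of the 6.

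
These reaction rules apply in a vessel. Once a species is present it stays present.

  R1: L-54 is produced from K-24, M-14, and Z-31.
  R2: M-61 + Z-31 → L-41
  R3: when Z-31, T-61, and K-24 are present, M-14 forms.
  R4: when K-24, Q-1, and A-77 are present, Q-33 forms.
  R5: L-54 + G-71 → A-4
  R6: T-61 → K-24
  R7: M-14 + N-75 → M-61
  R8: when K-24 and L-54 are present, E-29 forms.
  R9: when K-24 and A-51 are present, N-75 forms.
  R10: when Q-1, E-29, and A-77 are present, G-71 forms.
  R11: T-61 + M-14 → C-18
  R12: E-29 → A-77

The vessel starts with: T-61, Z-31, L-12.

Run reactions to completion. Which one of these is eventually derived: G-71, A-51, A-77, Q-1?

T-61 present → K-24 forms (R6).
Z-31, T-61, and K-24 present → M-14 forms (R3).
K-24, M-14, and Z-31 present → L-54 forms (R1).
K-24 and L-54 present → E-29 forms (R8).
E-29 present → A-77 forms (R12).
G-71 would need Q-1, E-29, and A-77 (R10), but Q-1 never forms. No rule produces A-51, and it is not given. No rule produces Q-1, and it is not given.

A-77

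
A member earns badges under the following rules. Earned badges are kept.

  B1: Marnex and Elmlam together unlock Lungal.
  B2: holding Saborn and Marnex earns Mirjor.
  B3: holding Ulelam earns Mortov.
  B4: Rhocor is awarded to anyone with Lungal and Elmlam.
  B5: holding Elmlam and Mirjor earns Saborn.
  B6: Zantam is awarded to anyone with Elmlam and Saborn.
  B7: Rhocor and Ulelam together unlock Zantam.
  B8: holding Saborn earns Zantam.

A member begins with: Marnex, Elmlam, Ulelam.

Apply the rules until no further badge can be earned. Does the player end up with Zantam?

Yes

With Marnex and Elmlam, Lungal is earned (B1).
With Lungal and Elmlam, Rhocor is earned (B4).
With Rhocor and Ulelam, Zantam is earned (B7).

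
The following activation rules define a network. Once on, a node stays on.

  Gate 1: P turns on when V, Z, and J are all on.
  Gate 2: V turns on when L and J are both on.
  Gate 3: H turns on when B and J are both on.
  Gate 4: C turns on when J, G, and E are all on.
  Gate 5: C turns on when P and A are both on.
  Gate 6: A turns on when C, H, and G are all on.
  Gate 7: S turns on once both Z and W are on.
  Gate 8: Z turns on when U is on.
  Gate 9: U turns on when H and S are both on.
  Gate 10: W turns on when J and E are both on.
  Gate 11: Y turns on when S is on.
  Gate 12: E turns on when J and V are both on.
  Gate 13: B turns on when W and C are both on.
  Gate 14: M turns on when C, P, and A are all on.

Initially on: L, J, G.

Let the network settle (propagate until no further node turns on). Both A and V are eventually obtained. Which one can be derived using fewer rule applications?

V: L and J are on, so V turns on (Gate 2). [1 rule application]
A: L and J are on, so V turns on (Gate 2). J and V are on, so E turns on (Gate 12). J, G, and E are on, so C turns on (Gate 4). Gate 10: J and E on → W on. Gate 13: W and C on → B on. Gate 3: B and J on → H on. C, H, and G are on, so A turns on (Gate 6). [7 rule applications]
V needs fewer.

V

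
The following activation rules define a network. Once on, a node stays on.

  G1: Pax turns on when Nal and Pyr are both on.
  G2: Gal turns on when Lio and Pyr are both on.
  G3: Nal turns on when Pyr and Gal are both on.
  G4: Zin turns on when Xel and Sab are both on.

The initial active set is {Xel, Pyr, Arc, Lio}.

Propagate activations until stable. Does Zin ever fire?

No

Zin would need Xel and Sab (G4), but Sab never turns on.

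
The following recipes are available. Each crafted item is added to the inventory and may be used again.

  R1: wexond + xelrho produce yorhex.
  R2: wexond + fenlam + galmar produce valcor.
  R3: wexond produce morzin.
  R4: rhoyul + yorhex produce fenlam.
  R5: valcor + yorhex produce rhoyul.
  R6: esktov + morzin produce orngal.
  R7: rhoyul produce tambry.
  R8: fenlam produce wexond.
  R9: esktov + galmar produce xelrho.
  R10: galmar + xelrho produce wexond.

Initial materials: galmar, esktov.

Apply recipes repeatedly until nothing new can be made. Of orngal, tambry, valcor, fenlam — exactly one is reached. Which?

esktov + galmar → xelrho (R9).
Using R10, galmar and xelrho make wexond.
wexond → morzin (R3).
Using R6, esktov and morzin make orngal.
valcor would need wexond, fenlam, and galmar (R2), but fenlam is never obtained. fenlam would need rhoyul and yorhex (R4), but rhoyul is never obtained. tambry would need rhoyul (R7), but rhoyul is never obtained.

orngal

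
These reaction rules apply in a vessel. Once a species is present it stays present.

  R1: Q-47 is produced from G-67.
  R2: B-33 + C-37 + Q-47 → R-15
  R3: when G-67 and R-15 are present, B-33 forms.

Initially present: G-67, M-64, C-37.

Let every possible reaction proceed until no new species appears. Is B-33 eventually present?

B-33 would need G-67 and R-15 (R3), but R-15 never forms.

No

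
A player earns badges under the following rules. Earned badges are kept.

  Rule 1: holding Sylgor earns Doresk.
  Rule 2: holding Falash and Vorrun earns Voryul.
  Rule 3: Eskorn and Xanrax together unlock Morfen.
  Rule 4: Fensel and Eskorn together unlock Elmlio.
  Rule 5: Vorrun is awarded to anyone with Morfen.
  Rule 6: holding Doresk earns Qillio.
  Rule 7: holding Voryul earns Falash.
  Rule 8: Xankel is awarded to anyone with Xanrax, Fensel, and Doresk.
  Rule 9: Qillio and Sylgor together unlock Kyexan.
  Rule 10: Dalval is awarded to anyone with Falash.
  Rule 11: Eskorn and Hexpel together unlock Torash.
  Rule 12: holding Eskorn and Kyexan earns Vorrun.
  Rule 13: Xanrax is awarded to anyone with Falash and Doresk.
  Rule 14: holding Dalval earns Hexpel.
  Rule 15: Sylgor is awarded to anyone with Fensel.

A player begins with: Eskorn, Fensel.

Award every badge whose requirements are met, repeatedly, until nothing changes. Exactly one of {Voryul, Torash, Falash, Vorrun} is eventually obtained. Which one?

Vorrun

With Fensel, Sylgor is earned (Rule 15).
With Sylgor, Doresk is earned (Rule 1).
With Doresk, Qillio is earned (Rule 6).
With Qillio and Sylgor, Kyexan is earned (Rule 9).
With Eskorn and Kyexan, Vorrun is earned (Rule 12).
Falash would need Voryul (Rule 7), but Voryul is never earned. Torash would need Eskorn and Hexpel (Rule 11), but Hexpel is never earned. Voryul would need Falash and Vorrun (Rule 2), but Falash is never earned.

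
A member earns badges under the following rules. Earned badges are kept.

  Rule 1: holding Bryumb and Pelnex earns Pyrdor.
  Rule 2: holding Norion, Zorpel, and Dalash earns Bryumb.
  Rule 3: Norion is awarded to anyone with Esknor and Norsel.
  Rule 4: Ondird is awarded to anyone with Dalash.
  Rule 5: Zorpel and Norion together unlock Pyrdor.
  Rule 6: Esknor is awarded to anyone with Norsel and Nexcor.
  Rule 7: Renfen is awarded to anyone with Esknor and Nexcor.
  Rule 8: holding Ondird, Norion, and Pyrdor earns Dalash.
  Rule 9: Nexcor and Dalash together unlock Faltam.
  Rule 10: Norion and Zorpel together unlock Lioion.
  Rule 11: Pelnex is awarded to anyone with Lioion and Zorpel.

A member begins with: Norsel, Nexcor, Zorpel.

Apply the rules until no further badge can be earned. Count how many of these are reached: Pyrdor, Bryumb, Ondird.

With Norsel and Nexcor, Esknor is earned (Rule 6).
With Esknor and Norsel, Norion is earned (Rule 3).
With Zorpel and Norion, Pyrdor is earned (Rule 5).
Pyrdor: reached.
Bryumb would need Norion, Zorpel, and Dalash (Rule 2), but Dalash is never earned.
Ondird would need Dalash (Rule 4), but Dalash is never earned.
Reached: Pyrdor — 1 of the 3.

1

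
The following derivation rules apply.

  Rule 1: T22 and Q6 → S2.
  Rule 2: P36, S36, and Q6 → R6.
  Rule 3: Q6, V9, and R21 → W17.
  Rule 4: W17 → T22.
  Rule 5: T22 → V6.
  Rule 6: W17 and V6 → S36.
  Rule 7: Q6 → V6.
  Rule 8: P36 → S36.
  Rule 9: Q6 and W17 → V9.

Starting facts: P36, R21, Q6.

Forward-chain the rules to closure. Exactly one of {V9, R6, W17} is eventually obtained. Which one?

R6

From P36, Rule 8 gives S36.
From P36, S36, and Q6, Rule 2 gives R6.
V9 would need Q6 and W17 (Rule 9), but W17 is never established. W17 would need Q6, V9, and R21 (Rule 3), but V9 is never established.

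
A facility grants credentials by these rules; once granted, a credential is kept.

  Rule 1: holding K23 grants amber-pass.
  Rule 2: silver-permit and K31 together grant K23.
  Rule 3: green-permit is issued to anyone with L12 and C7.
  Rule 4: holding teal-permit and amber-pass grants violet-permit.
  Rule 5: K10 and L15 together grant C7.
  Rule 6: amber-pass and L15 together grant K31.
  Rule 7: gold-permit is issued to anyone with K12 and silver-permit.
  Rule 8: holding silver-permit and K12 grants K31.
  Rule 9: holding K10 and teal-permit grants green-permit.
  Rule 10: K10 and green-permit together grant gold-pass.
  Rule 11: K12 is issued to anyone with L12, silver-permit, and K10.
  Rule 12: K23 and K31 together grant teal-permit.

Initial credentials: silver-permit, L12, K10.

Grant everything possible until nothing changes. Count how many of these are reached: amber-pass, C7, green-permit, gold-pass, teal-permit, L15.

Holding L12, silver-permit, and K10 grants K12 (Rule 11).
Holding silver-permit and K12 grants K31 (Rule 8).
Holding silver-permit and K31 grants K23 (Rule 2).
Holding K23 and K31 grants teal-permit (Rule 12).
Holding K23 grants amber-pass (Rule 1).
Holding K10 and teal-permit grants green-permit (Rule 9).
Holding K10 and green-permit grants gold-pass (Rule 10).
amber-pass: reached.
C7 would need K10 and L15 (Rule 5), but L15 is never granted.
green-permit: reached.
gold-pass: reached.
teal-permit: reached.
No rule produces L15, and it is not given.
Reached: amber-pass, green-permit, gold-pass, and teal-permit — 4 of the 6.

4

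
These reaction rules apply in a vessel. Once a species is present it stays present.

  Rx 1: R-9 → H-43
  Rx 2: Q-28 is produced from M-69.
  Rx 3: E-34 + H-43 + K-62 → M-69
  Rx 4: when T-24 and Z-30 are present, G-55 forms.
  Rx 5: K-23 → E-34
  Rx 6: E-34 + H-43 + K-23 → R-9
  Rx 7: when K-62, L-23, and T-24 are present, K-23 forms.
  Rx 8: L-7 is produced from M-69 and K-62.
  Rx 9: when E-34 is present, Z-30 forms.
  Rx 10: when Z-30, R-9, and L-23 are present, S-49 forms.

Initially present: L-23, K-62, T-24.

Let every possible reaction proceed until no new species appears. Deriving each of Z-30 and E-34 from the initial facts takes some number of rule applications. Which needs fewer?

E-34: K-62, L-23, and T-24 present → K-23 forms (Rx 7). K-23 present → E-34 forms (Rx 5). [2 rule applications]
Z-30: K-62, L-23, and T-24 present → K-23 forms (Rx 7). K-23 present → E-34 forms (Rx 5). E-34 present → Z-30 forms (Rx 9). [3 rule applications]
E-34 needs fewer.

E-34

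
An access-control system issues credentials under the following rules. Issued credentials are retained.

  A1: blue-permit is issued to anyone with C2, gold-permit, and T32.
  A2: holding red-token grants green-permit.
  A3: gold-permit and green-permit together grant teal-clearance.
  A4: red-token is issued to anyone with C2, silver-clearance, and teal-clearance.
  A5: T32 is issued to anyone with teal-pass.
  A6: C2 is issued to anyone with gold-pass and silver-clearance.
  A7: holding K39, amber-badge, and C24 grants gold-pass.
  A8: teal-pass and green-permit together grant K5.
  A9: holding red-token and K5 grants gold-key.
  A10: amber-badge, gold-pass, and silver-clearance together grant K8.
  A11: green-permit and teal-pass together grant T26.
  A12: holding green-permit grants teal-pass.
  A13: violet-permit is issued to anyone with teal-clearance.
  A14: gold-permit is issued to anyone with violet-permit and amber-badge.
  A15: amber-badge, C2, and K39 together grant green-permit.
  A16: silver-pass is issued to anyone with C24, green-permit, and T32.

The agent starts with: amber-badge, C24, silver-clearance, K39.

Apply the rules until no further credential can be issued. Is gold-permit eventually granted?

No

gold-permit would need violet-permit and amber-badge (A14), but violet-permit is never granted.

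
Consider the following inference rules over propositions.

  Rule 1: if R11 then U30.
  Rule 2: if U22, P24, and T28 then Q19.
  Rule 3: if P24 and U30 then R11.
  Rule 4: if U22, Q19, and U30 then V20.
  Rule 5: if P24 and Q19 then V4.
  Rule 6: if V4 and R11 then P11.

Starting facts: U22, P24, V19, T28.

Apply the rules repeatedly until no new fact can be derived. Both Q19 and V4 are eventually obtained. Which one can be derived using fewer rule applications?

Q19

Q19: From U22, P24, and T28, Rule 2 gives Q19. [1 rule application]
V4: From U22, P24, and T28, Rule 2 gives Q19. P24 and Q19 hold, so V4 follows (Rule 5). [2 rule applications]
Q19 needs fewer.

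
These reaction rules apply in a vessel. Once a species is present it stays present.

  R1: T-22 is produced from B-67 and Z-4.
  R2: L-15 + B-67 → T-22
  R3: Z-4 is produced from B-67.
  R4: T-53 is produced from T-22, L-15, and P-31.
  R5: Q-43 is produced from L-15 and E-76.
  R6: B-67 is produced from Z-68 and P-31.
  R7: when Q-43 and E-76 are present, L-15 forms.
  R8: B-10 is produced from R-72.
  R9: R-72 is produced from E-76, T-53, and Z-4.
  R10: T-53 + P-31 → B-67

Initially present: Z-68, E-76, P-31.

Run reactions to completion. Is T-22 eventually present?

Yes

Z-68 and P-31 present → B-67 forms (R6).
B-67 present → Z-4 forms (R3).
B-67 and Z-4 present → T-22 forms (R1).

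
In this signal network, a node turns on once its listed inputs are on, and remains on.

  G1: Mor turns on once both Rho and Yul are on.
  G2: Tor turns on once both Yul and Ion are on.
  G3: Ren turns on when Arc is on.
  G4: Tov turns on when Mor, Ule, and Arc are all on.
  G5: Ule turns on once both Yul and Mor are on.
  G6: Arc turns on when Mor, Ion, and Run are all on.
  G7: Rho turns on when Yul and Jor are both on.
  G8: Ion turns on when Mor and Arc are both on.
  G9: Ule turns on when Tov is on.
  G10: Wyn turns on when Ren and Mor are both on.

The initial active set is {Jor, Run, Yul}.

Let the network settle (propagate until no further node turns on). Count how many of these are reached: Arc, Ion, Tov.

0

Arc would need Mor, Ion, and Run (G6), but Ion never turns on.
Ion would need Mor and Arc (G8), but Arc never turns on.
Tov would need Mor, Ule, and Arc (G4), but Arc never turns on.
None of the 3 are reached.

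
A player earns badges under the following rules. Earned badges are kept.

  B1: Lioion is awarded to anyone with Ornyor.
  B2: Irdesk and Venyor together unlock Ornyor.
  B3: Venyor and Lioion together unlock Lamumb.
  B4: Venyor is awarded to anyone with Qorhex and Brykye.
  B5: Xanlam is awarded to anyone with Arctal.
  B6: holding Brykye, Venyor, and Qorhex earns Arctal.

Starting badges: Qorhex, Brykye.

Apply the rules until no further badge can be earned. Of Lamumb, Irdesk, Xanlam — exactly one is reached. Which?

With Qorhex and Brykye, Venyor is earned (B4).
With Brykye, Venyor, and Qorhex, Arctal is earned (B6).
With Arctal, Xanlam is earned (B5).
Lamumb would need Venyor and Lioion (B3), but Lioion is never earned. No rule produces Irdesk, and it is not given.

Xanlam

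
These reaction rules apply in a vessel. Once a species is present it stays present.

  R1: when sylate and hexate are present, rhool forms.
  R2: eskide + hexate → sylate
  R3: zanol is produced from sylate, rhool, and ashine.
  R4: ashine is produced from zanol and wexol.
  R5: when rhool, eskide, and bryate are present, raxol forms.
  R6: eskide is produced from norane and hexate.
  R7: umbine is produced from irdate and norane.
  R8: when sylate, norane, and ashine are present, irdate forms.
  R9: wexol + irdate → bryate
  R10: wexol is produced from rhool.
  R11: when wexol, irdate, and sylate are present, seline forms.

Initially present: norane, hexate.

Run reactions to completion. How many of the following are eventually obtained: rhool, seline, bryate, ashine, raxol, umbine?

norane and hexate present → eskide forms (R6).
eskide and hexate present → sylate forms (R2).
sylate and hexate present → rhool forms (R1).
rhool: reached.
seline would need wexol, irdate, and sylate (R11), but irdate never forms.
bryate would need wexol and irdate (R9), but irdate never forms.
ashine would need zanol and wexol (R4), but zanol never forms.
raxol would need rhool, eskide, and bryate (R5), but bryate never forms.
umbine would need irdate and norane (R7), but irdate never forms.
Reached: rhool — 1 of the 6.

1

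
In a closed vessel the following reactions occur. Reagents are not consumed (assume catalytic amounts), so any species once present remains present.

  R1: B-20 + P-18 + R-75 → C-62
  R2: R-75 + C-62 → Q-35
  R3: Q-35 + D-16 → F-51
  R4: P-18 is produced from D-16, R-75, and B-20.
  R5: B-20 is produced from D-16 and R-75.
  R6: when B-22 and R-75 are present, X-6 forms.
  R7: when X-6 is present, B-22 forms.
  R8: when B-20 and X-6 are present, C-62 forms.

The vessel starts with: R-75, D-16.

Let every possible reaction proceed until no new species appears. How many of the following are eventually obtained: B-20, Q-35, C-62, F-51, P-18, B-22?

D-16 and R-75 present → B-20 forms (R5).
D-16, R-75, and B-20 present → P-18 forms (R4).
B-20, P-18, and R-75 present → C-62 forms (R1).
R-75 and C-62 present → Q-35 forms (R2).
Q-35 and D-16 present → F-51 forms (R3).
B-20: reached.
Q-35: reached.
C-62: reached.
F-51: reached.
P-18: reached.
B-22 would need X-6 (R7), but X-6 never forms.
Reached: B-20, Q-35, C-62, F-51, and P-18 — 5 of the 6.

5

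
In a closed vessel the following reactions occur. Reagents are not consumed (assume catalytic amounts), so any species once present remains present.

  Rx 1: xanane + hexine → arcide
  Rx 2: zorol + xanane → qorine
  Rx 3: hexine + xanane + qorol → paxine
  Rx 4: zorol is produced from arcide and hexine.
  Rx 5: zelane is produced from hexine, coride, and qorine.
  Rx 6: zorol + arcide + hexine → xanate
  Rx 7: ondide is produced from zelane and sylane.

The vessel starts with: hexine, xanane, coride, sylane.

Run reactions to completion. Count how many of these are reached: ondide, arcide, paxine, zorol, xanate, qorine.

5

xanane and hexine present → arcide forms (Rx 1).
arcide and hexine present → zorol forms (Rx 4).
zorol, arcide, and hexine present → xanate forms (Rx 6).
zorol and xanane present → qorine forms (Rx 2).
hexine, coride, and qorine present → zelane forms (Rx 5).
zelane and sylane present → ondide forms (Rx 7).
ondide: reached.
arcide: reached.
paxine would need hexine, xanane, and qorol (Rx 3), but qorol never forms.
zorol: reached.
xanate: reached.
qorine: reached.
Reached: ondide, arcide, zorol, xanate, and qorine — 5 of the 6.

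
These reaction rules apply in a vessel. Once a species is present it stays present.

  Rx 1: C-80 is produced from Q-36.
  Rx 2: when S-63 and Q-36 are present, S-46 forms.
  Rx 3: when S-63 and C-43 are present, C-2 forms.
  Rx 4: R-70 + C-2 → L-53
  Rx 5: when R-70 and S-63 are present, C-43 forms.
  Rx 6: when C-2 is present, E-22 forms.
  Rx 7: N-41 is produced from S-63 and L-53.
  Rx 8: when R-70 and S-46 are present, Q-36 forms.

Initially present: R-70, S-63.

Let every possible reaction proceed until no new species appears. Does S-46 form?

S-46 would need S-63 and Q-36 (Rx 2), but Q-36 never forms.

No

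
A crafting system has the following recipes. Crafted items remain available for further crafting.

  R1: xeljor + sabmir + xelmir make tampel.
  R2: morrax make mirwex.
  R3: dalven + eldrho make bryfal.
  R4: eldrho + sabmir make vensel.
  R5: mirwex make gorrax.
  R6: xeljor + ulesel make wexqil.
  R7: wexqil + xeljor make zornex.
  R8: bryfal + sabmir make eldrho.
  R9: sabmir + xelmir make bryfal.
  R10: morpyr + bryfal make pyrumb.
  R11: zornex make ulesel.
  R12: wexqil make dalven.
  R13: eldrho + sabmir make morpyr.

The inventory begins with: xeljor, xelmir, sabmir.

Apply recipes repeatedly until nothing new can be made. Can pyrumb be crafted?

Yes

sabmir + xelmir → bryfal (R9).
bryfal + sabmir → eldrho (R8).
eldrho + sabmir → morpyr (R13).
Using R10, morpyr and bryfal make pyrumb.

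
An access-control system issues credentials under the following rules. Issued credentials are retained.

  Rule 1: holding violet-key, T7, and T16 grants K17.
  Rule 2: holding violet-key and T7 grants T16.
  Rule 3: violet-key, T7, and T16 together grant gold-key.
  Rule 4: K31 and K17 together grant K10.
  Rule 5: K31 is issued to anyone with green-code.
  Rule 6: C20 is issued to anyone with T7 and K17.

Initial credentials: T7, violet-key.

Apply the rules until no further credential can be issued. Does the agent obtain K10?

No

K10 would need K31 and K17 (Rule 4), but K31 is never granted.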